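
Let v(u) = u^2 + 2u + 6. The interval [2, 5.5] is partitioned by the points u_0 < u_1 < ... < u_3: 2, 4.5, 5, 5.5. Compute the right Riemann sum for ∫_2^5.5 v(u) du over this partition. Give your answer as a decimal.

Subinterval widths: 2.5, 0.5, 0.5.
Right endpoints: 4.5, 5, 5.5.
v(4.5) = 35.25, v(5) = 41, v(5.5) = 47.25.
Sum = Σ Δu_i · v(u_i).
Sum = 132.25.

132.25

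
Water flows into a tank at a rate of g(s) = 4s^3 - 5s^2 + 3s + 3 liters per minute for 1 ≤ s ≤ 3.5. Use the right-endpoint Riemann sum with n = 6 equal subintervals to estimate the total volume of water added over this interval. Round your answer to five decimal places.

Δs = (3.5 − 1)/6 = 5/12.
Right endpoints: 17/12, 11/6, 2.25, 8/3, 37/12, 3.5.
g(17/12) = 1855/216, g(11/6) = 1765/108, g(2.25) = 30, g(8/3) = 1385/27, g(37/12) = 17705/216, g(3.5) = 123.75.
Sum = Δs · [g(17/12) + g(11/6) + g(2.25) + ...].
Sum ≈ 129.97685.

129.97685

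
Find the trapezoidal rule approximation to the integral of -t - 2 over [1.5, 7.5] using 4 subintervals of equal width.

-39

Δt = (7.5 − 1.5)/4 = 1.5.
f(1.5) = -3.5, f(3) = -5, f(4.5) = -6.5, f(6) = -8, f(7.5) = -9.5.
T_4 = (Δt/2)·[f(t_0) + 2f(t_1) + 2f(t_2) + 2f(t_3) + f(t_4)].
Sum = -39.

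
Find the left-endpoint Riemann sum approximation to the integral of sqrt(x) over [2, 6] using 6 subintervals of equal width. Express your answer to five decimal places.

7.56173

Δx = (6 − 2)/6 = 2/3.
Left endpoints: 2, 8/3, 10/3, 4, 14/3, 16/3.
f(2) ≈ 1.41421, f(8/3) ≈ 1.63299, f(10/3) ≈ 1.82574, f(4) ≈ 2.00000, f(14/3) ≈ 2.16025, f(16/3) ≈ 2.30940.
Sum = Δx · [f(2) + f(8/3) + f(10/3) + ...].
Sum ≈ 7.56173.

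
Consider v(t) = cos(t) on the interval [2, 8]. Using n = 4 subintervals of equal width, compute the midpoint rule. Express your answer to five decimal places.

Δt = (8 − 2)/4 = 1.5.
Midpoints: 2.75, 4.25, 5.75, 7.25.
v(2.75) ≈ -0.92430, v(4.25) ≈ -0.44609, v(5.75) ≈ 0.86119, v(7.25) ≈ 0.56792.
Sum = Δt · [v(2.75) + v(4.25) + v(5.75) + v(7.25)].
Sum ≈ 0.08809.

0.08809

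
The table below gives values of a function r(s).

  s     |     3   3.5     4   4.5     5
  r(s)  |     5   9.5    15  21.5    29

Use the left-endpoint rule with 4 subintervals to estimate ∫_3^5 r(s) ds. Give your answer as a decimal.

Δs = 0.5.
Sum = 0.5·[5 + 9.5 + 15 + 21.5] = 25.5.

25.5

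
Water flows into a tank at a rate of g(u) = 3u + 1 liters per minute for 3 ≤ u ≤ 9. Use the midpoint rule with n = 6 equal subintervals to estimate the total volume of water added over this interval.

Δu = (9 − 3)/6 = 1.
Midpoints: 3.5, 4.5, 5.5, 6.5, 7.5, 8.5.
g(3.5) = 11.5, g(4.5) = 14.5, g(5.5) = 17.5, g(6.5) = 20.5, g(7.5) = 23.5, g(8.5) = 26.5.
Sum = Δu · [g(3.5) + g(4.5) + g(5.5) + ...].
Sum = 114.

114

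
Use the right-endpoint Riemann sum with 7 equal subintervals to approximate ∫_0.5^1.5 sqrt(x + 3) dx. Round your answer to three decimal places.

2.017

Δx = (1.5 − 0.5)/7 = 1/7.
Right endpoints: 9/14, 11/14, 13/14, 15/14, 17/14, 19/14, 1.5.
f(9/14) ≈ 1.909, f(11/14) ≈ 1.946, f(13/14) ≈ 1.982, f(15/14) ≈ 2.018, f(17/14) ≈ 2.053, f(19/14) ≈ 2.087, f(1.5) ≈ 2.121.
Sum = Δx · [f(9/14) + f(11/14) + f(13/14) + ...].
Sum ≈ 2.017.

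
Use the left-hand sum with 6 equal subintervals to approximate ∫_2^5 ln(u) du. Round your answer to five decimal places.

3.42559

Δu = (5 − 2)/6 = 0.5.
Left endpoints: 2, 2.5, 3, 3.5, 4, 4.5.
f(2) ≈ 0.69315, f(2.5) ≈ 0.91629, f(3) ≈ 1.09861, f(3.5) ≈ 1.25276, f(4) ≈ 1.38629, f(4.5) ≈ 1.50408.
Sum = Δu · [f(2) + f(2.5) + f(3) + ...].
Sum ≈ 3.42559.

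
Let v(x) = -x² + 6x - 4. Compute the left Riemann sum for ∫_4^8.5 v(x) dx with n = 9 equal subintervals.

Δx = (8.5 − 4)/9 = 0.5.
Left endpoints: 4, 4.5, 5, 5.5, 6, 6.5, 7, 7.5, 8.
v(4) = 4, v(4.5) = 2.75, v(5) = 1, v(5.5) = -1.25, v(6) = -4, v(6.5) = -7.25, v(7) = -11, v(7.5) = -15.25, v(8) = -20.
Sum = Δx · [v(4) + v(4.5) + v(5) + ...].
Sum = -25.5.

-25.5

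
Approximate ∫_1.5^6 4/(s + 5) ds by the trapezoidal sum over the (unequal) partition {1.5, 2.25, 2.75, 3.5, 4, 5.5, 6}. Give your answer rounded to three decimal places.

2.109

Subinterval widths: 0.75, 0.5, 0.75, 0.5, 1.5, 0.5.
f(1.5) = 8/13, f(2.25) = 16/29, f(2.75) = 16/31, f(3.5) = 8/17, f(4) = 4/9, f(5.5) = 8/21, f(6) = 4/11.
On each subinterval the trapezoid contributes (Δs_i/2)·[f(s_{i-1}) + f(s_i)].
Sum ≈ 2.109.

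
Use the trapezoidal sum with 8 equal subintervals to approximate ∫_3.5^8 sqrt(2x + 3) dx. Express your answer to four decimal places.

Δx = (8 − 3.5)/8 = 0.5625.
f(3.5) ≈ 3.1623, f(4.0625) ≈ 3.3354, f(4.625) ≈ 3.5000, f(5.1875) ≈ 3.6572, f(5.75) ≈ 3.8079, f(6.3125) ≈ 3.9528, f(6.875) ≈ 4.0927, f(7.4375) ≈ 4.2279, f(8) ≈ 4.3589.
T_8 = (Δx/2)·[f(x_0) + 2f(x_1) + ... + 2f(x_{7}) + f(x_8)].
Sum ≈ 17.0631.

17.0631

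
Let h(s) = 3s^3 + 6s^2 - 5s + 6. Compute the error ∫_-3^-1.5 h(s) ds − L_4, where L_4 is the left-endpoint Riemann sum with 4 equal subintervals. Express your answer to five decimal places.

Exact integral: ∫_-3^-1.5 h(s) ds = 16.171875.
L_4 ≈ 11.3818359.
Error ≈ 16.171875 − 11.3818359 ≈ 4.79004.

4.79004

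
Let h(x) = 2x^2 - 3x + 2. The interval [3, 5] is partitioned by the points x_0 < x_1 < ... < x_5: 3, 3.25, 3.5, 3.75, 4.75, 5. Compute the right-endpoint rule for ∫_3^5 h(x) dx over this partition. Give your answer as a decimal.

54.1875

Subinterval widths: 0.25, 0.25, 0.25, 1, 0.25.
Right endpoints: 3.25, 3.5, 3.75, 4.75, 5.
h(3.25) = 13.375, h(3.5) = 16, h(3.75) = 18.875, h(4.75) = 32.875, h(5) = 37.
Sum = Σ Δx_i · h(x_i).
Sum = 54.1875.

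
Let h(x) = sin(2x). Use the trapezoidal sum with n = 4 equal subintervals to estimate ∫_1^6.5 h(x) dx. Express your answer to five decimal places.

Δx = (6.5 − 1)/4 = 1.375.
h(1) ≈ 0.90930, h(2.375) ≈ -0.99929, h(3.75) ≈ 0.93800, h(5.125) ≈ -0.73470, h(6.5) ≈ 0.42017.
T_4 = (Δx/2)·[h(x_0) + 2h(x_1) + 2h(x_2) + 2h(x_3) + h(x_4)].
Sum ≈ -0.18048.

-0.18048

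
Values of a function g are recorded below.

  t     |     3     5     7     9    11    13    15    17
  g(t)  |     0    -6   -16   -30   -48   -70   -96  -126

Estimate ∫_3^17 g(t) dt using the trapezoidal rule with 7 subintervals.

-658

Δt = 2.
T_7 = (2/2)·[0 + 2·(-6) + 2·(-16) + 2·(-30) + 2·(-48) + 2·(-70) + 2·(-96) + (-126)] = -658.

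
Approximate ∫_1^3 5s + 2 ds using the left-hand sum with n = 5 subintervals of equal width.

Δs = (3 − 1)/5 = 0.4.
Left endpoints: 1, 1.4, 1.8, 2.2, 2.6.
f(1) = 7, f(1.4) = 9, f(1.8) = 11, f(2.2) = 13, f(2.6) = 15.
Sum = Δs · [f(1) + f(1.4) + f(1.8) + f(2.2) + f(2.6)].
Sum = 22.

22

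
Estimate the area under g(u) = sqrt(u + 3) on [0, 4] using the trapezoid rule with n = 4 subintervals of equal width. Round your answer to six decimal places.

8.874459

Δu = (4 − 0)/4 = 1.
g(0) ≈ 1.732051, g(1) ≈ 2.000000, g(2) ≈ 2.236068, g(3) ≈ 2.449490, g(4) ≈ 2.645751.
T_4 = (Δu/2)·[g(u_0) + 2g(u_1) + 2g(u_2) + 2g(u_3) + g(u_4)].
Sum ≈ 8.874459.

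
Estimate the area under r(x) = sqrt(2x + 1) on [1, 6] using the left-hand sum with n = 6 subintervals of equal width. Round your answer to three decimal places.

13.094

Δx = (6 − 1)/6 = 5/6.
Left endpoints: 1, 11/6, 8/3, 3.5, 13/3, 31/6.
r(1) ≈ 1.732, r(11/6) ≈ 2.160, r(8/3) ≈ 2.517, r(3.5) ≈ 2.828, r(13/3) ≈ 3.109, r(31/6) ≈ 3.367.
Sum = Δx · [r(1) + r(11/6) + r(8/3) + ...].
Sum ≈ 13.094.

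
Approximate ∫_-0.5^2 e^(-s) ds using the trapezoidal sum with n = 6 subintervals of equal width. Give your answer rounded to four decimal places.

Δs = (2 − (-0.5))/6 = 5/12.
f(-0.5) ≈ 1.6487, f(-1/12) ≈ 1.0869, f(1/3) ≈ 0.7165, f(0.75) ≈ 0.4724, f(7/6) ≈ 0.3114, f(19/12) ≈ 0.2053, f(2) ≈ 0.1353.
T_6 = (Δs/2)·[f(s_0) + 2f(s_1) + ... + 2f(s_{5}) + f(s_6)].
Sum ≈ 1.5352.

1.5352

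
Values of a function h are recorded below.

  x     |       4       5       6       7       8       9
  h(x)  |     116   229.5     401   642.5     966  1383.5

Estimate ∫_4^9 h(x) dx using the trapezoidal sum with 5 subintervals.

2988.75

Δx = 1.
T_5 = (1/2)·[116 + 2·229.5 + 2·401 + 2·642.5 + 2·966 + 1383.5] = 2988.75.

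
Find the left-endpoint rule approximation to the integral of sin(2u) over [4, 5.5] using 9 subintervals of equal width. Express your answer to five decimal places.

Δu = (5.5 − 4)/9 = 1/6.
Left endpoints: 4, 25/6, 13/3, 4.5, 14/3, 29/6, 5, 31/6, 16/3.
f(4) ≈ 0.98936, f(25/6) ≈ 0.88729, f(13/3) ≈ 0.68755, f(4.5) ≈ 0.41212, f(14/3) ≈ 0.09132, f(29/6) ≈ -0.23954, f(5) ≈ -0.54402, f(31/6) ≈ -0.78862, f(16/3) ≈ -0.94640.
Sum = Δu · [f(4) + f(25/6) + f(13/3) + ...].
Sum ≈ 0.09151.

0.09151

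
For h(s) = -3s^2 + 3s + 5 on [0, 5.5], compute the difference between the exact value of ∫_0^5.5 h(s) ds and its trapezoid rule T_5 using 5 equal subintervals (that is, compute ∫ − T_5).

Exact integral: ∫_0^5.5 h(s) ds = -93.5.
T_5 = -96.8275.
Error = -93.5 − (-96.8275) = 3.3275.

3.3275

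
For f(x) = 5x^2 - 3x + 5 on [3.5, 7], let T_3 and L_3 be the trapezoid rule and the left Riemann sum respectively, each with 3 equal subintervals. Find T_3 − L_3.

101.0625

T_3 ≈ 466.55324.
L_3 ≈ 365.49074.
T_3 − L_3 = 101.0625.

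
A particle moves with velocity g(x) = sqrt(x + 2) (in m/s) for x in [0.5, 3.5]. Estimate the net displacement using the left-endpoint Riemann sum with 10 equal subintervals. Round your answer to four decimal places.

5.8485

Δx = (3.5 − 0.5)/10 = 0.3.
Left endpoints: 0.5, 0.8, 1.1, 1.4, 1.7, 2, 2.3, 2.6, 2.9, 3.2.
g(0.5) ≈ 1.5811, g(0.8) ≈ 1.6733, g(1.1) ≈ 1.7607, g(1.4) ≈ 1.8439, g(1.7) ≈ 1.9235, g(2) ≈ 2.0000, g(2.3) ≈ 2.0736, g(2.6) ≈ 2.1448, g(2.9) ≈ 2.2136, g(3.2) ≈ 2.2804.
Sum = Δx · [g(0.5) + g(0.8) + g(1.1) + ...].
Sum ≈ 5.8485.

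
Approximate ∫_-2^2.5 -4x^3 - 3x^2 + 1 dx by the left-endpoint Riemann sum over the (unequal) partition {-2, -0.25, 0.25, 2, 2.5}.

17

Subinterval widths: 1.75, 0.5, 1.75, 0.5.
Left endpoints: -2, -0.25, 0.25, 2.
f(-2) = 21, f(-0.25) = 0.875, f(0.25) = 0.75, f(2) = -43.
Sum = Σ Δx_i · f(x_i).
Sum = 17.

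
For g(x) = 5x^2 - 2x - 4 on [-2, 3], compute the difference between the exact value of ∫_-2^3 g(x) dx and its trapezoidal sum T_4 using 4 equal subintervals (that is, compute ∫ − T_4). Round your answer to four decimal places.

Exact integral: ∫_-2^3 g(x) dx ≈ 33.333333.
T_4 = 39.84375.
Error ≈ 33.333333 − 39.84375 ≈ -6.5104.

-6.5104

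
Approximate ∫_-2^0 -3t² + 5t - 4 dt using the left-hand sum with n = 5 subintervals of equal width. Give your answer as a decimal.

Δt = (0 − (-2))/5 = 0.4.
Left endpoints: -2, -1.6, -1.2, -0.8, -0.4.
f(-2) = -26, f(-1.6) = -19.68, f(-1.2) = -14.32, f(-0.8) = -9.92, f(-0.4) = -6.48.
Sum = Δt · [f(-2) + f(-1.6) + f(-1.2) + f(-0.8) + f(-0.4)].
Sum = -30.56.

-30.56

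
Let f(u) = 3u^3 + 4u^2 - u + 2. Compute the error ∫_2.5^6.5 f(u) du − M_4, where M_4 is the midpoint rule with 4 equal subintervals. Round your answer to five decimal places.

14.83333

Exact integral: ∫_2.5^6.5 f(u) du ≈ 1644.8333333.
M_4 = 1630.
Error ≈ 1644.8333333 − 1630 ≈ 14.83333.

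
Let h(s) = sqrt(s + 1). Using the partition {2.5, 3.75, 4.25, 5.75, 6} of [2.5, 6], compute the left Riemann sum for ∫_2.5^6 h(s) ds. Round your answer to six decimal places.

7.514711

Subinterval widths: 1.25, 0.5, 1.5, 0.25.
Left endpoints: 2.5, 3.75, 4.25, 5.75.
h(2.5) ≈ 1.870829, h(3.75) ≈ 2.179449, h(4.25) ≈ 2.291288, h(5.75) ≈ 2.598076.
Sum = Σ Δs_i · h(s_i).
Sum ≈ 7.514711.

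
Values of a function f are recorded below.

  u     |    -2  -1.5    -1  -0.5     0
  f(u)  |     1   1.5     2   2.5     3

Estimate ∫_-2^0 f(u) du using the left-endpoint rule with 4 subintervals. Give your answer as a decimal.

Δu = 0.5.
Sum = 0.5·[1 + 1.5 + 2 + 2.5] = 3.5.

3.5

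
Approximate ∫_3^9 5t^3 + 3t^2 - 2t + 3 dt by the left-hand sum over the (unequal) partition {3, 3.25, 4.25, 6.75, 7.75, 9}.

6103.67578125

Subinterval widths: 0.25, 1, 2.5, 1, 1.25.
Left endpoints: 3, 3.25, 4.25, 6.75, 7.75.
f(3) = 159, f(3.25) = 199.828125, f(4.25) = 432.515625, f(6.75) = 1663.921875, f(7.75) = 2495.109375.
Sum = Σ Δt_i · f(t_i).
Sum = 6103.67578125.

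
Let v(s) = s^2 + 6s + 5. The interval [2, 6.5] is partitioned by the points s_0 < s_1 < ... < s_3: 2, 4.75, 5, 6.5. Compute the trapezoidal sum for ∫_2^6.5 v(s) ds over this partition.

230.15625

Subinterval widths: 2.75, 0.25, 1.5.
v(2) = 21, v(4.75) = 56.0625, v(5) = 60, v(6.5) = 86.25.
On each subinterval the trapezoid contributes (Δs_i/2)·[v(s_{i-1}) + v(s_i)].
Sum = 230.15625.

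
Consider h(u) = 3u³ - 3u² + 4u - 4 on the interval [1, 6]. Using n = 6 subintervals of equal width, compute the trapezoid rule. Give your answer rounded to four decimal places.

Δu = (6 − 1)/6 = 5/6.
h(1) = 0, h(11/6) = 845/72, h(8/3) = 380/9, h(3.5) = 101.875, h(13/3) = 1810/9, h(31/6) = 25225/72, h(6) = 560.
T_6 = (Δu/2)·[h(u_0) + 2h(u_1) + ... + 2h(u_{5}) + h(u_6)].
Sum ≈ 822.7431.

822.7431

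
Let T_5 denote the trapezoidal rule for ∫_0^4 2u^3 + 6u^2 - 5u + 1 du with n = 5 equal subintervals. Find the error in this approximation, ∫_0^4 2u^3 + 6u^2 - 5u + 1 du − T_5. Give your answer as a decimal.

-7.68

Exact integral: ∫_0^4 f(u) du = 220.
T_5 = 227.68.
Error = 220 − 227.68 = -7.68.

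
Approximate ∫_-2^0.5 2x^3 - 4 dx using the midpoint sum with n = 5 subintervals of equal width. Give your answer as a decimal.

-17.734375

Δx = (0.5 − (-2))/5 = 0.5.
Midpoints: -1.75, -1.25, -0.75, -0.25, 0.25.
f(-1.75) = -14.71875, f(-1.25) = -7.90625, f(-0.75) = -4.84375, f(-0.25) = -4.03125, f(0.25) = -3.96875.
Sum = Δx · [f(-1.75) + f(-1.25) + f(-0.75) + f(-0.25) + f(0.25)].
Sum = -17.734375.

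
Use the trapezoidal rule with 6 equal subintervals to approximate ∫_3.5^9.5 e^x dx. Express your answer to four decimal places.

14419.0831

Δx = (9.5 − 3.5)/6 = 1.
f(3.5) ≈ 33.1155, f(4.5) ≈ 90.0171, f(5.5) ≈ 244.6919, f(6.5) ≈ 665.1416, f(7.5) ≈ 1808.0424, f(8.5) ≈ 4914.7688, f(9.5) ≈ 13359.7268.
T_6 = (Δx/2)·[f(x_0) + 2f(x_1) + ... + 2f(x_{5}) + f(x_6)].
Sum ≈ 14419.0831.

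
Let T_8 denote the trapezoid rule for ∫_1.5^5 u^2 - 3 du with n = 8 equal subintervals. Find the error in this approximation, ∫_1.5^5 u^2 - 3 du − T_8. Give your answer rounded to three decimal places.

-0.112

Exact integral: ∫_1.5^5 f(u) du ≈ 30.04167.
T_8 ≈ 30.15332.
Error ≈ 30.04167 − 30.15332 ≈ -0.112.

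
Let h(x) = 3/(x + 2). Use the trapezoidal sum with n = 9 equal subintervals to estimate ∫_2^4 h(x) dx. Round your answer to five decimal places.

Δx = (4 − 2)/9 = 2/9.
h(2) = 0.75, h(20/9) = 27/38, h(22/9) = 0.675, h(8/3) = 9/14, h(26/9) = 27/44, h(28/9) = 27/46, h(10/3) = 0.5625, h(32/9) = 0.54, h(34/9) = 27/52, h(4) = 0.5.
T_9 = (Δx/2)·[h(x_0) + 2h(x_1) + ... + 2h(x_{8}) + h(x_9)].
Sum ≈ 1.21682.

1.21682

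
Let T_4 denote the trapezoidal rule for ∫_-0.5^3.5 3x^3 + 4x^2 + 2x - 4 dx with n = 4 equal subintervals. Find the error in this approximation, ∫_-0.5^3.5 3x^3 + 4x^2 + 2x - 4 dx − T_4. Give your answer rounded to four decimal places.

-11.6667

Exact integral: ∫_-0.5^3.5 f(x) dx ≈ 165.833333.
T_4 = 177.5.
Error ≈ 165.833333 − 177.5 ≈ -11.6667.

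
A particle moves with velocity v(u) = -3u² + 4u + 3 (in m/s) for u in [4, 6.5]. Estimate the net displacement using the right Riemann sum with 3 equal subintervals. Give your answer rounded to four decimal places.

-180.1389

Δu = (6.5 − 4)/3 = 5/6.
Right endpoints: 29/6, 17/3, 6.5.
v(29/6) = -47.75, v(17/3) = -212/3, v(6.5) = -97.75.
Sum = Δu · [v(29/6) + v(17/3) + v(6.5)].
Sum ≈ -180.1389.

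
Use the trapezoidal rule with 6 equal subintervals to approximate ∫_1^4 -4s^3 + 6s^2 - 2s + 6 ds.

Δs = (4 − 1)/6 = 0.5.
f(1) = 6, f(1.5) = 3, f(2) = -6, f(2.5) = -24, f(3) = -54, f(3.5) = -99, f(4) = -162.
T_6 = (Δs/2)·[f(s_0) + 2f(s_1) + ... + 2f(s_{5}) + f(s_6)].
Sum = -129.

-129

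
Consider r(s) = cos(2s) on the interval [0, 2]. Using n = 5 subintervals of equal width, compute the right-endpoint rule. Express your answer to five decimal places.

-0.68873

Δs = (2 − 0)/5 = 0.4.
Right endpoints: 0.4, 0.8, 1.2, 1.6, 2.
r(0.4) ≈ 0.69671, r(0.8) ≈ -0.02920, r(1.2) ≈ -0.73739, r(1.6) ≈ -0.99829, r(2) ≈ -0.65364.
Sum = Δs · [r(0.4) + r(0.8) + r(1.2) + r(1.6) + r(2)].
Sum ≈ -0.68873.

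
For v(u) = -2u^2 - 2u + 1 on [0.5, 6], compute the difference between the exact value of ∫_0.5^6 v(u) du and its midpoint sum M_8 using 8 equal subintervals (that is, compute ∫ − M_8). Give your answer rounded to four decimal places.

Exact integral: ∫_0.5^6 v(u) du ≈ -174.166667.
M_8 ≈ -173.733398.
Error ≈ -174.166667 − (-173.733398) ≈ -0.4333.

-0.4333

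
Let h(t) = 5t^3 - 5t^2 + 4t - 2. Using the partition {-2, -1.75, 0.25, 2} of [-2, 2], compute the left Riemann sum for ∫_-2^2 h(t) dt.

Subinterval widths: 0.25, 2, 1.75.
Left endpoints: -2, -1.75, 0.25.
h(-2) = -70, h(-1.75) = -51.109375, h(0.25) = -1.234375.
Sum = Σ Δt_i · h(t_i).
Sum = -121.87890625.

-121.87890625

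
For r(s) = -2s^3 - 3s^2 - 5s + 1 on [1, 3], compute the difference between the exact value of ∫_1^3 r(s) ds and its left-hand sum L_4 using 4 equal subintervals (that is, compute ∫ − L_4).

-20.25

Exact integral: ∫_1^3 r(s) ds = -84.
L_4 = -63.75.
Error = -84 − (-63.75) = -20.25.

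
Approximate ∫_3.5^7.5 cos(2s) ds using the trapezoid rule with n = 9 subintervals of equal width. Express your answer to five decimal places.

Δs = (7.5 − 3.5)/9 = 4/9.
f(3.5) ≈ 0.75390, f(71/18) ≈ -0.03490, f(79/18) ≈ -0.79790, f(29/6) ≈ -0.97089, f(95/18) ≈ -0.42596, f(103/18) ≈ 0.43395, f(37/6) ≈ 0.97297, f(119/18) ≈ 0.79253, f(127/18) ≈ 0.02605, f(7.5) ≈ -0.75969.
T_9 = (Δs/2)·[f(s_0) + 2f(s_1) + ... + 2f(s_{8}) + f(s_9)].
Sum ≈ -0.00313.

-0.00313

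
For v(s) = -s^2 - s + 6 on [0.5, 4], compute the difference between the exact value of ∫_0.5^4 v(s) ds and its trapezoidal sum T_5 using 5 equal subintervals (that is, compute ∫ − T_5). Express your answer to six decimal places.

0.285833

Exact integral: ∫_0.5^4 v(s) ds ≈ -8.16666667.
T_5 = -8.4525.
Error ≈ -8.16666667 − (-8.4525) ≈ 0.285833.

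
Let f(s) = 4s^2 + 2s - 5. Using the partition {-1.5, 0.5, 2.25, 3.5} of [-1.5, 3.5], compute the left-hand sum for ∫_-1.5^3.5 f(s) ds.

Subinterval widths: 2, 1.75, 1.25.
Left endpoints: -1.5, 0.5, 2.25.
f(-1.5) = 1, f(0.5) = -3, f(2.25) = 19.75.
Sum = Σ Δs_i · f(s_i).
Sum = 21.4375.

21.4375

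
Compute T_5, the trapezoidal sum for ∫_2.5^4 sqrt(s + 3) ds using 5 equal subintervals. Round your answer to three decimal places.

Δs = (4 − 2.5)/5 = 0.3.
f(2.5) ≈ 2.345, f(2.8) ≈ 2.408, f(3.1) ≈ 2.470, f(3.4) ≈ 2.530, f(3.7) ≈ 2.588, f(4) ≈ 2.646.
T_5 = (Δs/2)·[f(s_0) + 2f(s_1) + ... + 2f(s_{4}) + f(s_5)].
Sum ≈ 3.748.

3.748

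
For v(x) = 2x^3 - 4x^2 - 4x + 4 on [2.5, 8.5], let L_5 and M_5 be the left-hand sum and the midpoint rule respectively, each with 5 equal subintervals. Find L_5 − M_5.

L_5 = 1180.86.
M_5 = 1663.62.
L_5 − M_5 = -482.76.

-482.76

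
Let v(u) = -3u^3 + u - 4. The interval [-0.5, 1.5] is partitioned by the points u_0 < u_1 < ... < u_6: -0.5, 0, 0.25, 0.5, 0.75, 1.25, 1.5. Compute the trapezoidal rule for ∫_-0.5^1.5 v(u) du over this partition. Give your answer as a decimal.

Subinterval widths: 0.5, 0.25, 0.25, 0.25, 0.5, 0.25.
v(-0.5) = -4.125, v(0) = -4, v(0.25) = -3.796875, v(0.5) = -3.875, v(0.75) = -4.515625, v(1.25) = -8.609375, v(1.5) = -12.625.
On each subinterval the trapezoid contributes (Δu_i/2)·[v(u_{i-1}) + v(u_i)].
Sum = -10.94921875.

-10.94921875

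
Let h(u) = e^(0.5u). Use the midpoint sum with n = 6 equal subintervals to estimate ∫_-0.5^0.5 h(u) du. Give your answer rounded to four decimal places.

1.0102

Δu = (0.5 − (-0.5))/6 = 1/6.
Midpoints: -5/12, -0.25, -1/12, 1/12, 0.25, 5/12.
h(-5/12) ≈ 0.8119, h(-0.25) ≈ 0.8825, h(-1/12) ≈ 0.9592, h(1/12) ≈ 1.0425, h(0.25) ≈ 1.1331, h(5/12) ≈ 1.2316.
Sum = Δu · [h(-5/12) + h(-0.25) + h(-1/12) + ...].
Sum ≈ 1.0102.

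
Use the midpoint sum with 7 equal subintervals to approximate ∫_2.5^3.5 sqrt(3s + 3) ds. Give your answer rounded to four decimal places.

3.4619

Δs = (3.5 − 2.5)/7 = 1/7.
Midpoints: 18/7, 19/7, 20/7, 3, 22/7, 23/7, 24/7.
f(18/7) ≈ 3.2733, f(19/7) ≈ 3.3381, f(20/7) ≈ 3.4017, f(3) ≈ 3.4641, f(22/7) ≈ 3.5254, f(23/7) ≈ 3.5857, f(24/7) ≈ 3.6450.
Sum = Δs · [f(18/7) + f(19/7) + f(20/7) + ...].
Sum ≈ 3.4619.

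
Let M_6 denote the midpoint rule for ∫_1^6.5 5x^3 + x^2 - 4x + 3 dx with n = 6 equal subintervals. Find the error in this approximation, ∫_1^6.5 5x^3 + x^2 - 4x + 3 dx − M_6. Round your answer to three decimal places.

22.049

Exact integral: ∫_1^6.5 f(x) dx ≈ 2255.28646.
M_6 ≈ 2233.23792.
Error ≈ 2255.28646 − 2233.23792 ≈ 22.049.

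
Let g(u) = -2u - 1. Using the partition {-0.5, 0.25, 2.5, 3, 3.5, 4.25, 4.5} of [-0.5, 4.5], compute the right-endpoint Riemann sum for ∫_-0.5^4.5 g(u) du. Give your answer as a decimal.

Subinterval widths: 0.75, 2.25, 0.5, 0.5, 0.75, 0.25.
Right endpoints: 0.25, 2.5, 3, 3.5, 4.25, 4.5.
g(0.25) = -1.5, g(2.5) = -6, g(3) = -7, g(3.5) = -8, g(4.25) = -9.5, g(4.5) = -10.
Sum = Σ Δu_i · g(u_i).
Sum = -31.75.

-31.75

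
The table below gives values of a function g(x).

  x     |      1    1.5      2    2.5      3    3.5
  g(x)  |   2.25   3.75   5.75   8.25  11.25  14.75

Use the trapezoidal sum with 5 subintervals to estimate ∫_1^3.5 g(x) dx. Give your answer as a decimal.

18.75

Δx = 0.5.
T_5 = (0.5/2)·[2.25 + 2·3.75 + 2·5.75 + 2·8.25 + 2·11.25 + 14.75] = 18.75.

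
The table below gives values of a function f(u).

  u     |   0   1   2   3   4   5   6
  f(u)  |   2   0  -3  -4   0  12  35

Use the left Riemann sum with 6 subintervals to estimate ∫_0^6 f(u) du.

7

Δu = 1.
Sum = 1·[2 + 0 + (-3) + (-4) + 0 + 12] = 7.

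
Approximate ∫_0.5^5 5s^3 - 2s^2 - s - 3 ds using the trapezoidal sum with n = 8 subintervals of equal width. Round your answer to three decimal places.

Δs = (5 − 0.5)/8 = 0.5625.
f(0.5) = -3.375, f(1.0625) = -1323/4096, f(1.625) = 5913/512, f(2.1875) = 153927/4096, f(2.75) = 83.109375, f(3.3125) = 628641/4096, f(3.875) = 130059/512, f(4.4375) = 1597779/4096, f(5) = 567.
T_8 = (Δs/2)·[f(s_0) + 2f(s_1) + ... + 2f(s_{7}) + f(s_8)].
Sum ≈ 681.361.

681.361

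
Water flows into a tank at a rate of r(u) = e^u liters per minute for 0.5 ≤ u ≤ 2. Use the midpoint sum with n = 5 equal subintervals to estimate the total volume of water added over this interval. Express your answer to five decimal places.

Δu = (2 − 0.5)/5 = 0.3.
Midpoints: 0.65, 0.95, 1.25, 1.55, 1.85.
r(0.65) ≈ 1.91554, r(0.95) ≈ 2.58571, r(1.25) ≈ 3.49034, r(1.55) ≈ 4.71147, r(1.85) ≈ 6.35982.
Sum = Δu · [r(0.65) + r(0.95) + r(1.25) + r(1.55) + r(1.85)].
Sum ≈ 5.71886.

5.71886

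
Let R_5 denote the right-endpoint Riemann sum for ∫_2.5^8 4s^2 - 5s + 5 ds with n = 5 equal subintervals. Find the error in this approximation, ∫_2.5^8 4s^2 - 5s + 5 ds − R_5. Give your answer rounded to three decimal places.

-116.362

Exact integral: ∫_2.5^8 f(s) ds ≈ 544.95833.
R_5 = 661.32.
Error ≈ 544.95833 − 661.32 ≈ -116.362.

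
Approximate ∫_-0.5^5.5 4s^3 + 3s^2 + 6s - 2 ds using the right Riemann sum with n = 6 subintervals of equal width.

1588.5

Δs = (5.5 − (-0.5))/6 = 1.
Right endpoints: 0.5, 1.5, 2.5, 3.5, 4.5, 5.5.
f(0.5) = 2.25, f(1.5) = 27.25, f(2.5) = 94.25, f(3.5) = 227.25, f(4.5) = 450.25, f(5.5) = 787.25.
Sum = Δs · [f(0.5) + f(1.5) + f(2.5) + ...].
Sum = 1588.5.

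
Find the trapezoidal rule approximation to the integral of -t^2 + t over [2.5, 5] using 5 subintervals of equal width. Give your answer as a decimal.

-27.1875

Δt = (5 − 2.5)/5 = 0.5.
f(2.5) = -3.75, f(3) = -6, f(3.5) = -8.75, f(4) = -12, f(4.5) = -15.75, f(5) = -20.
T_5 = (Δt/2)·[f(t_0) + 2f(t_1) + ... + 2f(t_{4}) + f(t_5)].
Sum = -27.1875.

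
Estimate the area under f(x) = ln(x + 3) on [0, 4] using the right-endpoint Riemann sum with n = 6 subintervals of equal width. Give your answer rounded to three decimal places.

6.601

Δx = (4 − 0)/6 = 2/3.
Right endpoints: 2/3, 4/3, 2, 8/3, 10/3, 4.
f(2/3) ≈ 1.299, f(4/3) ≈ 1.466, f(2) ≈ 1.609, f(8/3) ≈ 1.735, f(10/3) ≈ 1.846, f(4) ≈ 1.946.
Sum = Δx · [f(2/3) + f(4/3) + f(2) + ...].
Sum ≈ 6.601.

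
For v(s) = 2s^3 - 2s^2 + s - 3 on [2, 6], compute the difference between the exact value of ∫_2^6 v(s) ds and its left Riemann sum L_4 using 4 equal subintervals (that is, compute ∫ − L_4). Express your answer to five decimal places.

163.33333

Exact integral: ∫_2^6 v(s) ds ≈ 505.3333333.
L_4 = 342.
Error ≈ 505.3333333 − 342 ≈ 163.33333.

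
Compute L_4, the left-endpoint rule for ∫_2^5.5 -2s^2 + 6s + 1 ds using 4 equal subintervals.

Δs = (5.5 − 2)/4 = 0.875.
Left endpoints: 2, 2.875, 3.75, 4.625.
f(2) = 5, f(2.875) = 1.71875, f(3.75) = -4.625, f(4.625) = -14.03125.
Sum = Δs · [f(2) + f(2.875) + f(3.75) + f(4.625)].
Sum = -10.4453125.

-10.4453125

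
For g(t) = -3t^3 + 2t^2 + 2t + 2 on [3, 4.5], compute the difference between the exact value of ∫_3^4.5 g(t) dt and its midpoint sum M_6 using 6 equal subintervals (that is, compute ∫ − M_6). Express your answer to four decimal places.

Exact integral: ∫_3^4.5 g(t) dt = -189.796875.
M_6 ≈ -189.548828.
Error ≈ -189.796875 − (-189.548828) ≈ -0.2480.

-0.2480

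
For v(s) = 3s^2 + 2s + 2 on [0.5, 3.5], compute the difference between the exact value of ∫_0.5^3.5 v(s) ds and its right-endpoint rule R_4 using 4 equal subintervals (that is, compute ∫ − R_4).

-16.59375

Exact integral: ∫_0.5^3.5 v(s) ds = 60.75.
R_4 = 77.34375.
Error = 60.75 − 77.34375 = -16.59375.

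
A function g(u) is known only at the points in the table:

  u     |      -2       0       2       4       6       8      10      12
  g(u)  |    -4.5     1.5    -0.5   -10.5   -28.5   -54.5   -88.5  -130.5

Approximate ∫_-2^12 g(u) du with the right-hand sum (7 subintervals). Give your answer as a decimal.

-623

Δu = 2.
Sum = 2·[1.5 + (-0.5) + (-10.5) + (-28.5) + (-54.5) + (-88.5) + (-130.5)] = -623.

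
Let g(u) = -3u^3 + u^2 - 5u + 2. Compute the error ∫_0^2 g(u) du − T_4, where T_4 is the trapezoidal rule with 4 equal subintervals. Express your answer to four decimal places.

Exact integral: ∫_0^2 g(u) du ≈ -15.333333.
T_4 = -16.
Error ≈ -15.333333 − (-16) ≈ 0.6667.

0.6667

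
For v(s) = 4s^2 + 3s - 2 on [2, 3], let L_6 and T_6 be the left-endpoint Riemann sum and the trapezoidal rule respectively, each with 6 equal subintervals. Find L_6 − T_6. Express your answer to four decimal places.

L_6 ≈ 28.935185.
T_6 ≈ 30.851852.
L_6 − T_6 ≈ -1.9167.

-1.9167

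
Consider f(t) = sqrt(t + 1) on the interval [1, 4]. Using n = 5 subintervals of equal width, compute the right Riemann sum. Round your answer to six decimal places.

5.810610

Δt = (4 − 1)/5 = 0.6.
Right endpoints: 1.6, 2.2, 2.8, 3.4, 4.
f(1.6) ≈ 1.612452, f(2.2) ≈ 1.788854, f(2.8) ≈ 1.949359, f(3.4) ≈ 2.097618, f(4) ≈ 2.236068.
Sum = Δt · [f(1.6) + f(2.2) + f(2.8) + f(3.4) + f(4)].
Sum ≈ 5.810610.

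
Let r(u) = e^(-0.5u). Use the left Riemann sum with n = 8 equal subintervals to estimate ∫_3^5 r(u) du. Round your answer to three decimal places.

Δu = (5 − 3)/8 = 0.25.
Left endpoints: 3, 3.25, 3.5, 3.75, 4, 4.25, 4.5, 4.75.
r(3) ≈ 0.223, r(3.25) ≈ 0.197, r(3.5) ≈ 0.174, r(3.75) ≈ 0.153, r(4) ≈ 0.135, r(4.25) ≈ 0.119, r(4.5) ≈ 0.105, r(4.75) ≈ 0.093.
Sum = Δu · [r(3) + r(3.25) + r(3.5) + ...].
Sum ≈ 0.300.

0.300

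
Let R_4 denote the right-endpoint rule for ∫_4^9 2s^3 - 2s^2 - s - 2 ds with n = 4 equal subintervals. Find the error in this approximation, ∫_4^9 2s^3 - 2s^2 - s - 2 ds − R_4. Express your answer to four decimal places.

Exact integral: ∫_4^9 f(s) ds ≈ 2666.666667.
R_4 = 3461.71875.
Error ≈ 2666.666667 − 3461.71875 ≈ -795.0521.

-795.0521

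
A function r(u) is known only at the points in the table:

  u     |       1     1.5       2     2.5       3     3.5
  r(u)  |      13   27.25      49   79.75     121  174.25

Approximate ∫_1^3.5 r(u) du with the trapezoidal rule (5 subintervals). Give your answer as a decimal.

Δu = 0.5.
T_5 = (0.5/2)·[13 + 2·27.25 + 2·49 + 2·79.75 + 2·121 + 174.25] = 185.3125.

185.3125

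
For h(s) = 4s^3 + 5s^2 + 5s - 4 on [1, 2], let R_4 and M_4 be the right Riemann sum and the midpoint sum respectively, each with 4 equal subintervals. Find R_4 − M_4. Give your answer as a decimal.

6.359375

R_4 = 36.40625.
M_4 = 30.046875.
R_4 − M_4 = 6.359375.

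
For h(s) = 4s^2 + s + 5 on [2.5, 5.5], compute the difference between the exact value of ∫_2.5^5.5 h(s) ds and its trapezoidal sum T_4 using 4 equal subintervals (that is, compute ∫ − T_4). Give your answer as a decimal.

-1.125

Exact integral: ∫_2.5^5.5 h(s) ds = 228.
T_4 = 229.125.
Error = 228 − 229.125 = -1.125.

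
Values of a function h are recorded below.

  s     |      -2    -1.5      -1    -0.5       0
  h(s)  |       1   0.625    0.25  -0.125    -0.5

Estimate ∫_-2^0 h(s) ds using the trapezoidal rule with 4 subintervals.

0.5

Δs = 0.5.
T_4 = (0.5/2)·[1 + 2·0.625 + 2·0.25 + 2·(-0.125) + (-0.5)] = 0.5.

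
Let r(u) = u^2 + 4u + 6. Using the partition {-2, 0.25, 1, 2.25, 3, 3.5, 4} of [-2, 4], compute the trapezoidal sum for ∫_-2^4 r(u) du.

86.40625

Subinterval widths: 2.25, 0.75, 1.25, 0.75, 0.5, 0.5.
r(-2) = 2, r(0.25) = 7.0625, r(1) = 11, r(2.25) = 20.0625, r(3) = 27, r(3.5) = 32.25, r(4) = 38.
On each subinterval the trapezoid contributes (Δu_i/2)·[r(u_{i-1}) + r(u_i)].
Sum = 86.40625.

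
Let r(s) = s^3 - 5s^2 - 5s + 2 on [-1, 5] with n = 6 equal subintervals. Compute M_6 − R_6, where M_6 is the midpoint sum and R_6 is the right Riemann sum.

M_6 = -102.5.
R_6 = -113.
M_6 − R_6 = 10.5.

10.5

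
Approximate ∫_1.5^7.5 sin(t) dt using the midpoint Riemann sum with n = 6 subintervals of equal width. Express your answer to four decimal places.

Δt = (7.5 − 1.5)/6 = 1.
Midpoints: 2, 3, 4, 5, 6, 7.
f(2) ≈ 0.9093, f(3) ≈ 0.1411, f(4) ≈ -0.7568, f(5) ≈ -0.9589, f(6) ≈ -0.2794, f(7) ≈ 0.6570.
Sum = Δt · [f(2) + f(3) + f(4) + ...].
Sum ≈ -0.2877.

-0.2877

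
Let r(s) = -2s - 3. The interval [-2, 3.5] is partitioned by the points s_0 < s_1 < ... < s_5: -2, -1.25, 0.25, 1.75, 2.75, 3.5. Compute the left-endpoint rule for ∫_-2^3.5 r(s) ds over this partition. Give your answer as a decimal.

-18.125

Subinterval widths: 0.75, 1.5, 1.5, 1, 0.75.
Left endpoints: -2, -1.25, 0.25, 1.75, 2.75.
r(-2) = 1, r(-1.25) = -0.5, r(0.25) = -3.5, r(1.75) = -6.5, r(2.75) = -8.5.
Sum = Σ Δs_i · r(s_i).
Sum = -18.125.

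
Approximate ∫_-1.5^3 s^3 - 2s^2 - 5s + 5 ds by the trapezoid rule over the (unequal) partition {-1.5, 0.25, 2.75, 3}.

Subinterval widths: 1.75, 2.5, 0.25.
f(-1.5) = 4.625, f(0.25) = 3.640625, f(2.75) = -3.078125, f(3) = -1.
On each subinterval the trapezoid contributes (Δs_i/2)·[f(s_{i-1}) + f(s_i)].
Sum = 7.42578125.

7.42578125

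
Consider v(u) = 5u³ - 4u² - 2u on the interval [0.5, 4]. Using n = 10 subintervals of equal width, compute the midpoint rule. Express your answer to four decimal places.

Δu = (4 − 0.5)/10 = 0.35.
Midpoints: 0.675, 1.025, 1.375, 1.725, 2.075, 2.425, 2.775, 3.125, 3.475, 3.825.
v(0.675) = -837/512, v(1.025) = -11111/12800, v(1.375) = 1375/512, v(1.725) = 131997/12800, v(2.075) = 298219/12800, v(2.425) = 109901/2560, v(2.775) = 902319/12800, v(3.125) = 54925/512, v(3.475) = 1978387/12800, v(3.825) = 2734569/12800.
Sum = Δu · [v(0.675) + v(1.025) + v(1.375) + ...].
Sum ≈ 217.9423.

217.9423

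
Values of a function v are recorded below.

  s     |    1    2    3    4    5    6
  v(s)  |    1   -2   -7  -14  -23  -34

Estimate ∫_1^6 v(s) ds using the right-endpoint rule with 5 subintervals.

-80

Δs = 1.
Sum = 1·[(-2) + (-7) + (-14) + (-23) + (-34)] = -80.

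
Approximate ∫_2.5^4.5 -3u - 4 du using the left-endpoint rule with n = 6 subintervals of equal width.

-28

Δu = (4.5 − 2.5)/6 = 1/3.
Left endpoints: 2.5, 17/6, 19/6, 3.5, 23/6, 25/6.
f(2.5) = -11.5, f(17/6) = -12.5, f(19/6) = -13.5, f(3.5) = -14.5, f(23/6) = -15.5, f(25/6) = -16.5.
Sum = Δu · [f(2.5) + f(17/6) + f(19/6) + ...].
Sum = -28.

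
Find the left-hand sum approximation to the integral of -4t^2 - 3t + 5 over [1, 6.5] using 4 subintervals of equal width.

-281.359375

Δt = (6.5 − 1)/4 = 1.375.
Left endpoints: 1, 2.375, 3.75, 5.125.
f(1) = -2, f(2.375) = -24.6875, f(3.75) = -62.5, f(5.125) = -115.4375.
Sum = Δt · [f(1) + f(2.375) + f(3.75) + f(5.125)].
Sum = -281.359375.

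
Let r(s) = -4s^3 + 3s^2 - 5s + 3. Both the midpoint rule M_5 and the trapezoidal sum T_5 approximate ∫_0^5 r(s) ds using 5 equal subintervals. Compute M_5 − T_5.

33.75

M_5 = -536.25.
T_5 = -570.
M_5 − T_5 = 33.75.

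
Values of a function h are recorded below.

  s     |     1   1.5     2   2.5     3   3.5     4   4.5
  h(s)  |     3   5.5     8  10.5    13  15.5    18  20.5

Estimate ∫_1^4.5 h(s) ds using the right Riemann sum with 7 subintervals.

45.5

Δs = 0.5.
Sum = 0.5·[5.5 + 8 + 10.5 + 13 + 15.5 + 18 + 20.5] = 45.5.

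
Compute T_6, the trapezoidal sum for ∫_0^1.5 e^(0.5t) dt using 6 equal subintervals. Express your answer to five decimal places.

Δt = (1.5 − 0)/6 = 0.25.
f(0) ≈ 1.00000, f(0.25) ≈ 1.13315, f(0.5) ≈ 1.28403, f(0.75) ≈ 1.45499, f(1) ≈ 1.64872, f(1.25) ≈ 1.86825, f(1.5) ≈ 2.11700.
T_6 = (Δt/2)·[f(t_0) + 2f(t_1) + ... + 2f(t_{5}) + f(t_6)].
Sum ≈ 2.23691.

2.23691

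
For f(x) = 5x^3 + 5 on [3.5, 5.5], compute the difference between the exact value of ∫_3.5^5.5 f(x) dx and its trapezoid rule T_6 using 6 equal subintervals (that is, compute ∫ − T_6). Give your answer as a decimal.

-2.5

Exact integral: ∫_3.5^5.5 f(x) dx = 966.25.
T_6 = 968.75.
Error = 966.25 − 968.75 = -2.5.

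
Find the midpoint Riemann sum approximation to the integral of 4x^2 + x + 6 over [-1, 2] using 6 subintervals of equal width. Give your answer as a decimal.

31.25

Δx = (2 − (-1))/6 = 0.5.
Midpoints: -0.75, -0.25, 0.25, 0.75, 1.25, 1.75.
f(-0.75) = 7.5, f(-0.25) = 6, f(0.25) = 6.5, f(0.75) = 9, f(1.25) = 13.5, f(1.75) = 20.
Sum = Δx · [f(-0.75) + f(-0.25) + f(0.25) + ...].
Sum = 31.25.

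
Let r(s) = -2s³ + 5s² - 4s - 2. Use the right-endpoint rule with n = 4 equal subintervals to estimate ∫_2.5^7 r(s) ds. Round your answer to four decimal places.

-1010.3379

Δs = (7 − 2.5)/4 = 1.125.
Right endpoints: 3.625, 4.75, 5.875, 7.
r(3.625) = -46.06640625, r(4.75) = -122.53125, r(5.875) = -258.48046875, r(7) = -471.
Sum = Δs · [r(3.625) + r(4.75) + r(5.875) + r(7)].
Sum ≈ -1010.3379.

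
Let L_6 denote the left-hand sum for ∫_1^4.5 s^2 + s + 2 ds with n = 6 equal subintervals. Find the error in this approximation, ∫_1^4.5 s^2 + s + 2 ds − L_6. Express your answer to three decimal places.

Exact integral: ∫_1^4.5 f(s) ds ≈ 46.66667.
L_6 ≈ 40.22975.
Error ≈ 46.66667 − 40.22975 ≈ 6.437.

6.437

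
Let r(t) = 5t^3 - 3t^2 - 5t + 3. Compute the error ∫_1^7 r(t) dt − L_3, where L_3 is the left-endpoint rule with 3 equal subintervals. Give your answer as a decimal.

1308

Exact integral: ∫_1^7 r(t) dt = 2556.
L_3 = 1248.
Error = 2556 − 1248 = 1308.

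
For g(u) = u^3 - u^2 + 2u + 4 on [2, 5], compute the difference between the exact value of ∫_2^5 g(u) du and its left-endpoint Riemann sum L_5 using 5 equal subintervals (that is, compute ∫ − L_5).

Exact integral: ∫_2^5 g(u) du = 146.25.
L_5 = 117.36.
Error = 146.25 − 117.36 = 28.89.

28.89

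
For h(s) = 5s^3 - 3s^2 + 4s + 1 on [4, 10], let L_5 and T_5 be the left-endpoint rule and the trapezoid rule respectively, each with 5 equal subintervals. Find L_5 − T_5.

L_5 = 8893.68.
T_5 = 11564.88.
L_5 − T_5 = -2671.2.

-2671.2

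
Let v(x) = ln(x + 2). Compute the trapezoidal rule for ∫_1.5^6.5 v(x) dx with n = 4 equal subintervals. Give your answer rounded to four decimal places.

8.7842

Δx = (6.5 − 1.5)/4 = 1.25.
v(1.5) ≈ 1.2528, v(2.75) ≈ 1.5581, v(4) ≈ 1.7918, v(5.25) ≈ 1.9810, v(6.5) ≈ 2.1401.
T_4 = (Δx/2)·[v(x_0) + 2v(x_1) + 2v(x_2) + 2v(x_3) + v(x_4)].
Sum ≈ 8.7842.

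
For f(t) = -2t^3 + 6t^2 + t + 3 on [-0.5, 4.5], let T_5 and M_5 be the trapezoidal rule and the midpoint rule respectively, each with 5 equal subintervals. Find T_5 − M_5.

-7.5

T_5 = -2.5.
M_5 = 5.
T_5 − M_5 = -7.5.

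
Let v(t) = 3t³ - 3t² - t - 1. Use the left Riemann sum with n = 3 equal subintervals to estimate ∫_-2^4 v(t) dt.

-54

Δt = (4 − (-2))/3 = 2.
Left endpoints: -2, 0, 2.
v(-2) = -35, v(0) = -1, v(2) = 9.
Sum = Δt · [v(-2) + v(0) + v(2)].
Sum = -54.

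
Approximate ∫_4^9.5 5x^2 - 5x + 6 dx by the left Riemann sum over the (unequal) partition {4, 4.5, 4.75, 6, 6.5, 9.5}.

805.265625

Subinterval widths: 0.5, 0.25, 1.25, 0.5, 3.
Left endpoints: 4, 4.5, 4.75, 6, 6.5.
f(4) = 66, f(4.5) = 84.75, f(4.75) = 95.0625, f(6) = 156, f(6.5) = 184.75.
Sum = Σ Δx_i · f(x_i).
Sum = 805.265625.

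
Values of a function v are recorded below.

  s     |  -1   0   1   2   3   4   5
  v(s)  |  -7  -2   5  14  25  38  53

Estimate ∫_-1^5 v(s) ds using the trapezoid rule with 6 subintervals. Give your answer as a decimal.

Δs = 1.
T_6 = (1/2)·[(-7) + 2·(-2) + 2·5 + 2·14 + 2·25 + 2·38 + 53] = 103.

103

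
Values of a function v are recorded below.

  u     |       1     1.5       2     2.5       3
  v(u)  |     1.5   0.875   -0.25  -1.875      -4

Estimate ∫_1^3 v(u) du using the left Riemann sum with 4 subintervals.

Δu = 0.5.
Sum = 0.5·[1.5 + 0.875 + (-0.25) + (-1.875)] = 0.125.

0.125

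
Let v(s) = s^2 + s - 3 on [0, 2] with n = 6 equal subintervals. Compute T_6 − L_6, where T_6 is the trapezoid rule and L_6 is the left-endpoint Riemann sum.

1

T_6 ≈ -1.296296.
L_6 ≈ -2.296296.
T_6 − L_6 = 1.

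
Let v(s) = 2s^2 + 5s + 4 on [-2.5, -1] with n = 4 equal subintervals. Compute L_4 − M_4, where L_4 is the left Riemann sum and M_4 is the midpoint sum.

0.66796875

L_4 = 3.2578125.
M_4 = 2.58984375.
L_4 − M_4 = 0.66796875.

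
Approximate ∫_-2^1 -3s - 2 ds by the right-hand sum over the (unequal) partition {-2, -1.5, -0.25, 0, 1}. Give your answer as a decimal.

-5.8125

Subinterval widths: 0.5, 1.25, 0.25, 1.
Right endpoints: -1.5, -0.25, 0, 1.
f(-1.5) = 2.5, f(-0.25) = -1.25, f(0) = -2, f(1) = -5.
Sum = Σ Δs_i · f(s_i).
Sum = -5.8125.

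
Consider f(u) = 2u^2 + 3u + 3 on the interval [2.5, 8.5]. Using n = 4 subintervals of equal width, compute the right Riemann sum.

Δu = (8.5 − 2.5)/4 = 1.5.
Right endpoints: 4, 5.5, 7, 8.5.
f(4) = 47, f(5.5) = 80, f(7) = 122, f(8.5) = 173.
Sum = Δu · [f(4) + f(5.5) + f(7) + f(8.5)].
Sum = 633.

633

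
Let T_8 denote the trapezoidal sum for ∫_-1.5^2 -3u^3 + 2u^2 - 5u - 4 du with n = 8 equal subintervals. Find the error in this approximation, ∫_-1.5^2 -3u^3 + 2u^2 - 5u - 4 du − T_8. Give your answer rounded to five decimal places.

0.02791

Exact integral: ∫_-1.5^2 f(u) du ≈ -18.9947917.
T_8 ≈ -19.0227051.
Error ≈ -18.9947917 − (-19.0227051) ≈ 0.02791.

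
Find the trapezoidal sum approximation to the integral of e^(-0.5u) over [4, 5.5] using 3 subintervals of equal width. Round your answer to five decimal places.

0.14356

Δu = (5.5 − 4)/3 = 0.5.
f(4) ≈ 0.13534, f(4.5) ≈ 0.10540, f(5) ≈ 0.08208, f(5.5) ≈ 0.06393.
T_3 = (Δu/2)·[f(u_0) + 2f(u_1) + 2f(u_2) + f(u_3)].
Sum ≈ 0.14356.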